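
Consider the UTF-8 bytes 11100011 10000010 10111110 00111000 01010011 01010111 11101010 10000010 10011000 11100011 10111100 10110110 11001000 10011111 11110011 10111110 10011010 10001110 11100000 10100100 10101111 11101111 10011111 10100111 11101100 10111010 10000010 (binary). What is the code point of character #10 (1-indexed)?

Offset 0: leading byte 0xE3 = 11100011 → 3-byte char #1 = E3 82 BE.
Offset 3: leading byte 0x38 = 00111000 → 1-byte char #2 = 38.
Offset 4: leading byte 0x53 = 01010011 → 1-byte char #3 = 53.
Offset 5: leading byte 0x57 = 01010111 → 1-byte char #4 = 57.
Offset 6: leading byte 0xEA = 11101010 → 3-byte char #5 = EA 82 98.
Offset 9: leading byte 0xE3 = 11100011 → 3-byte char #6 = E3 BC B6.
Offset 12: leading byte 0xC8 = 11001000 → 2-byte char #7 = C8 9F.
Offset 14: leading byte 0xF3 = 11110011 → 4-byte char #8 = F3 BE 9A 8E.
Offset 18: leading byte 0xE0 = 11100000 → 3-byte char #9 = E0 A4 AF.
Offset 21: leading byte 0xEF = 11101111 → 3-byte char #10 = EF 9F A7.
Leading byte 0xEF = 11101111 matches 1110xxxx → 3-byte sequence.
Byte 1: 0xEF = 11101111, payload 1111 (4 bits).
Byte 2: 0x9F = 10011111 (10xxxxxx ✓), payload 011111.
Byte 3: 0xA7 = 10100111 (10xxxxxx ✓), payload 100111.
Concatenate: 1111011111100111 = 0xF7E7 (16 bits → U+F7E7).

U+F7E7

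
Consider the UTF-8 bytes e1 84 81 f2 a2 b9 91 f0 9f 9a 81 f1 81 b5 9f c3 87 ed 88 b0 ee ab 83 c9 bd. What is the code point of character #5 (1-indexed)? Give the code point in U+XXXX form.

U+00C7

Offset 0: leading byte 0xE1 = 11100001 → 3-byte char #1 = E1 84 81.
Offset 3: leading byte 0xF2 = 11110010 → 4-byte char #2 = F2 A2 B9 91.
Offset 7: leading byte 0xF0 = 11110000 → 4-byte char #3 = F0 9F 9A 81.
Offset 11: leading byte 0xF1 = 11110001 → 4-byte char #4 = F1 81 B5 9F.
Offset 15: leading byte 0xC3 = 11000011 → 2-byte char #5 = C3 87.
Leading byte 0xC3 = 11000011 matches 110xxxxx → 2-byte sequence.
Byte 1: 0xC3 = 11000011, payload 00011 (5 bits).
Byte 2: 0x87 = 10000111 (10xxxxxx ✓), payload 000111.
Concatenate: 00011000111 = 0xC7 (11 bits → U+00C7).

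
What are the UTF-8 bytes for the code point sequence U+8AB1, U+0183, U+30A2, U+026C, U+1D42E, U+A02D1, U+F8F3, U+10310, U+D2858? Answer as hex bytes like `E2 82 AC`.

E8 AA B1 C6 83 E3 82 A2 C9 AC F0 9D 90 AE F2 A0 8B 91 EF A3 B3 F0 90 8C 90 F3 92 A1 98

U+8AB1: 3-byte form → E8 AA B1.
U+0183: 2-byte form → C6 83.
U+30A2: 3-byte form → E3 82 A2.
U+026C: 2-byte form → C9 AC.
U+1D42E: 4-byte form → F0 9D 90 AE.
U+A02D1: 4-byte form → F2 A0 8B 91.
U+F8F3: 3-byte form → EF A3 B3.
U+10310: 4-byte form → F0 90 8C 90.
U+D2858: 4-byte form → F3 92 A1 98.
Concatenated (29 bytes): E8 AA B1 C6 83 E3 82 A2 C9 AC F0 9D 90 AE F2 A0 8B 91 EF A3 B3 F0 90 8C 90 F3 92 A1 98.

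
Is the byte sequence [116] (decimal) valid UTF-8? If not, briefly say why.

Leading byte 0x74 = 01110100 → 1-byte form.

valid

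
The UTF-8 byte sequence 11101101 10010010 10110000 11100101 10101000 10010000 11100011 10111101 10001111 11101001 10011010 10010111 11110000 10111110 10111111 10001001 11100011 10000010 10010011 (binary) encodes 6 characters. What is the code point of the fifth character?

Offset 0: leading byte 0xED = 11101101 → 3-byte char #1 = ED 92 B0.
Offset 3: leading byte 0xE5 = 11100101 → 3-byte char #2 = E5 A8 90.
Offset 6: leading byte 0xE3 = 11100011 → 3-byte char #3 = E3 BD 8F.
Offset 9: leading byte 0xE9 = 11101001 → 3-byte char #4 = E9 9A 97.
Offset 12: leading byte 0xF0 = 11110000 → 4-byte char #5 = F0 BE BF 89.
Leading byte 0xF0 = 11110000 matches 11110xxx → 4-byte sequence.
Byte 1: 0xF0 = 11110000, payload 000 (3 bits).
Byte 2: 0xBE = 10111110 (10xxxxxx ✓), payload 111110.
Byte 3: 0xBF = 10111111 (10xxxxxx ✓), payload 111111.
Byte 4: 0x89 = 10001001 (10xxxxxx ✓), payload 001001.
Concatenate: 000111110111111001001 = 0x3EFC9 (21 bits → U+3EFC9).

U+3EFC9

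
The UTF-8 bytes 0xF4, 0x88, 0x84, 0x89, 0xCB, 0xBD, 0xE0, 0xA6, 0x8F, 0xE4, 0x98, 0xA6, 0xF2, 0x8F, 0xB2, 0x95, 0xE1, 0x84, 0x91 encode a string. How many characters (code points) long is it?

Byte at offset 0: 0xF4 = 11110100 → 4-byte char (#1). Advance 4.
Byte at offset 4: 0xCB = 11001011 → 2-byte char (#2). Advance 2.
Byte at offset 6: 0xE0 = 11100000 → 3-byte char (#3). Advance 3.
Byte at offset 9: 0xE4 = 11100100 → 3-byte char (#4). Advance 3.
Byte at offset 12: 0xF2 = 11110010 → 4-byte char (#5). Advance 4.
Byte at offset 16: 0xE1 = 11100001 → 3-byte char (#6). Advance 3.
Reached end at offset 19 after 6 code points.

6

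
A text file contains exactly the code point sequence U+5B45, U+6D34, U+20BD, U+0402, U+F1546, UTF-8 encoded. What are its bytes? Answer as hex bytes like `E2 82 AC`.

U+5B45: 3-byte form → E5 AD 85.
U+6D34: 3-byte form → E6 B4 B4.
U+20BD: 3-byte form → E2 82 BD.
U+0402: 2-byte form → D0 82.
U+F1546: 4-byte form → F3 B1 95 86.
Concatenated (15 bytes): E5 AD 85 E6 B4 B4 E2 82 BD D0 82 F3 B1 95 86.

E5 AD 85 E6 B4 B4 E2 82 BD D0 82 F3 B1 95 86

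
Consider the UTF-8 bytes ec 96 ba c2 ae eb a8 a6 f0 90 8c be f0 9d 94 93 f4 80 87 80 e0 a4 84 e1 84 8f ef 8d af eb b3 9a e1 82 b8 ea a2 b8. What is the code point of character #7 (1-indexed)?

U+0904

Offset 0: leading byte 0xEC = 11101100 → 3-byte char #1 = EC 96 BA.
Offset 3: leading byte 0xC2 = 11000010 → 2-byte char #2 = C2 AE.
Offset 5: leading byte 0xEB = 11101011 → 3-byte char #3 = EB A8 A6.
Offset 8: leading byte 0xF0 = 11110000 → 4-byte char #4 = F0 90 8C BE.
Offset 12: leading byte 0xF0 = 11110000 → 4-byte char #5 = F0 9D 94 93.
Offset 16: leading byte 0xF4 = 11110100 → 4-byte char #6 = F4 80 87 80.
Offset 20: leading byte 0xE0 = 11100000 → 3-byte char #7 = E0 A4 84.
Leading byte 0xE0 = 11100000 matches 1110xxxx → 3-byte sequence.
Byte 1: 0xE0 = 11100000, payload 0000 (4 bits).
Byte 2: 0xA4 = 10100100 (10xxxxxx ✓), payload 100100.
Byte 3: 0x84 = 10000100 (10xxxxxx ✓), payload 000100.
Concatenate: 0000100100000100 = 0x904 (16 bits → U+0904).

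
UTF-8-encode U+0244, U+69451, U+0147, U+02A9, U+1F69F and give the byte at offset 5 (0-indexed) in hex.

U+0244 → 2-byte form C9 84 at offsets 0–1.
U+69451 → 4-byte form F1 A9 91 91 at offsets 2–5.
Offset 5 falls in char 2's range; it's byte 4 of F1 A9 91 91 = 0x91.

0x91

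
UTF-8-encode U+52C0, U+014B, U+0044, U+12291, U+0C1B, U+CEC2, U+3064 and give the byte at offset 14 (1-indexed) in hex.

1-indexed offset 14 is 0-indexed offset 13.
U+52C0 → 3-byte form E5 8B 80 at offsets 0–2.
U+014B → 2-byte form C5 8B at offsets 3–4.
U+0044 → 1-byte form 44 at offsets 5–5.
U+12291 → 4-byte form F0 92 8A 91 at offsets 6–9.
U+0C1B → 3-byte form E0 B0 9B at offsets 10–12.
U+CEC2 → 3-byte form EC BB 82 at offsets 13–15.
Offset 13 falls in char 6's range; it's byte 1 of EC BB 82 = 0xEC.

0xEC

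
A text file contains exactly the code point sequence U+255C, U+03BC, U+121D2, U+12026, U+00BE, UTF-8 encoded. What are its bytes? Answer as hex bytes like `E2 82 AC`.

E2 95 9C CE BC F0 92 87 92 F0 92 80 A6 C2 BE

U+255C: 3-byte form → E2 95 9C.
U+03BC: 2-byte form → CE BC.
U+121D2: 4-byte form → F0 92 87 92.
U+12026: 4-byte form → F0 92 80 A6.
U+00BE: 2-byte form → C2 BE.
Concatenated (15 bytes): E2 95 9C CE BC F0 92 87 92 F0 92 80 A6 C2 BE.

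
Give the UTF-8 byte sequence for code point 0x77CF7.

U+77CF7 = 0x77CF7 = 490743 decimal. In range U+10000–U+10FFFF → 4-byte form: 11110xxx 10xxxxxx 10xxxxxx 10xxxxxx.
Binary (21 bits): 001110111110011110111.
Split 3+6+6+6: 001 | 110111 | 110011 | 110111.
Byte 1: 11110001 = 0xF1.
Byte 2: 10110111 = 0xB7.
Byte 3: 10110011 = 0xB3.
Byte 4: 10110111 = 0xB7.

F1 B7 B3 B7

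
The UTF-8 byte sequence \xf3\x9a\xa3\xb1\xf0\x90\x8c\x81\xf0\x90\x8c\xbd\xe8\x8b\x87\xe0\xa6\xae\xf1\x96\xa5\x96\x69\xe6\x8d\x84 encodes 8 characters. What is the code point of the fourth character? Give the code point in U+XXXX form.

Offset 0: leading byte 0xF3 = 11110011 → 4-byte char #1 = F3 9A A3 B1.
Offset 4: leading byte 0xF0 = 11110000 → 4-byte char #2 = F0 90 8C 81.
Offset 8: leading byte 0xF0 = 11110000 → 4-byte char #3 = F0 90 8C BD.
Offset 12: leading byte 0xE8 = 11101000 → 3-byte char #4 = E8 8B 87.
Leading byte 0xE8 = 11101000 matches 1110xxxx → 3-byte sequence.
Byte 1: 0xE8 = 11101000, payload 1000 (4 bits).
Byte 2: 0x8B = 10001011 (10xxxxxx ✓), payload 001011.
Byte 3: 0x87 = 10000111 (10xxxxxx ✓), payload 000111.
Concatenate: 1000001011000111 = 0x82C7 (16 bits → U+82C7).

U+82C7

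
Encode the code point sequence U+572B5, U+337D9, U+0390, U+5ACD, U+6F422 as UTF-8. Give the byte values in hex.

U+572B5: 4-byte form → F1 97 8A B5.
U+337D9: 4-byte form → F0 B3 9F 99.
U+0390: 2-byte form → CE 90.
U+5ACD: 3-byte form → E5 AB 8D.
U+6F422: 4-byte form → F1 AF 90 A2.
Concatenated (17 bytes): F1 97 8A B5 F0 B3 9F 99 CE 90 E5 AB 8D F1 AF 90 A2.

F1 97 8A B5 F0 B3 9F 99 CE 90 E5 AB 8D F1 AF 90 A2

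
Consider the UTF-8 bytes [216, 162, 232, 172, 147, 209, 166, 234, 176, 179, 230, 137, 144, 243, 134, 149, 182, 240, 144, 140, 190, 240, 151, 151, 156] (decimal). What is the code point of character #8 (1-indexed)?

U+175DC

Offset 0: leading byte 0xD8 = 11011000 → 2-byte char #1 = D8 A2.
Offset 2: leading byte 0xE8 = 11101000 → 3-byte char #2 = E8 AC 93.
Offset 5: leading byte 0xD1 = 11010001 → 2-byte char #3 = D1 A6.
Offset 7: leading byte 0xEA = 11101010 → 3-byte char #4 = EA B0 B3.
Offset 10: leading byte 0xE6 = 11100110 → 3-byte char #5 = E6 89 90.
Offset 13: leading byte 0xF3 = 11110011 → 4-byte char #6 = F3 86 95 B6.
Offset 17: leading byte 0xF0 = 11110000 → 4-byte char #7 = F0 90 8C BE.
Offset 21: leading byte 0xF0 = 11110000 → 4-byte char #8 = F0 97 97 9C.
Leading byte 0xF0 = 11110000 matches 11110xxx → 4-byte sequence.
Byte 1: 0xF0 = 11110000, payload 000 (3 bits).
Byte 2: 0x97 = 10010111 (10xxxxxx ✓), payload 010111.
Byte 3: 0x97 = 10010111 (10xxxxxx ✓), payload 010111.
Byte 4: 0x9C = 10011100 (10xxxxxx ✓), payload 011100.
Concatenate: 000010111010111011100 = 0x175DC (21 bits → U+175DC).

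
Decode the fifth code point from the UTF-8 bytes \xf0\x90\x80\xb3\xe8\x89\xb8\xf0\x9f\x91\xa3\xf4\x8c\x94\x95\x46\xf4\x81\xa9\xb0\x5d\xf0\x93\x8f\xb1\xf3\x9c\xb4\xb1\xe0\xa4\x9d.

Offset 0: leading byte 0xF0 = 11110000 → 4-byte char #1 = F0 90 80 B3.
Offset 4: leading byte 0xE8 = 11101000 → 3-byte char #2 = E8 89 B8.
Offset 7: leading byte 0xF0 = 11110000 → 4-byte char #3 = F0 9F 91 A3.
Offset 11: leading byte 0xF4 = 11110100 → 4-byte char #4 = F4 8C 94 95.
Offset 15: leading byte 0x46 = 01000110 → 1-byte char #5 = 46.
Leading byte 0x46 = 01000110 matches 0xxxxxxx → 1-byte sequence.
Byte 1: 0x46 = 01000110, payload 1000110 (7 bits).
Concatenate: 1000110 = 0x46 (7 bits → U+0046).

U+0046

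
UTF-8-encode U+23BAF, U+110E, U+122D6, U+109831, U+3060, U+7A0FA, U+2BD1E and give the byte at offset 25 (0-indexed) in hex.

U+23BAF → 4-byte form F0 A3 AE AF at offsets 0–3.
U+110E → 3-byte form E1 84 8E at offsets 4–6.
U+122D6 → 4-byte form F0 92 8B 96 at offsets 7–10.
U+109831 → 4-byte form F4 89 A0 B1 at offsets 11–14.
U+3060 → 3-byte form E3 81 A0 at offsets 15–17.
U+7A0FA → 4-byte form F1 BA 83 BA at offsets 18–21.
U+2BD1E → 4-byte form F0 AB B4 9E at offsets 22–25.
Offset 25 falls in char 7's range; it's byte 4 of F0 AB B4 9E = 0x9E.

0x9E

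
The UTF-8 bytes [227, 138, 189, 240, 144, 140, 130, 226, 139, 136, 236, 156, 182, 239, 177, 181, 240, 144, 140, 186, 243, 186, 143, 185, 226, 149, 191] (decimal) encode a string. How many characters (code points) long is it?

Byte at offset 0: 0xE3 = 11100011 → 3-byte char (#1). Advance 3.
Byte at offset 3: 0xF0 = 11110000 → 4-byte char (#2). Advance 4.
Byte at offset 7: 0xE2 = 11100010 → 3-byte char (#3). Advance 3.
Byte at offset 10: 0xEC = 11101100 → 3-byte char (#4). Advance 3.
Byte at offset 13: 0xEF = 11101111 → 3-byte char (#5). Advance 3.
Byte at offset 16: 0xF0 = 11110000 → 4-byte char (#6). Advance 4.
Byte at offset 20: 0xF3 = 11110011 → 4-byte char (#7). Advance 4.
Byte at offset 24: 0xE2 = 11100010 → 3-byte char (#8). Advance 3.
Reached end at offset 27 after 8 code points.

8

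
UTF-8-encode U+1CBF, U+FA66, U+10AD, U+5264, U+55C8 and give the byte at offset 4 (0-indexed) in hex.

0xA9

U+1CBF → 3-byte form E1 B2 BF at offsets 0–2.
U+FA66 → 3-byte form EF A9 A6 at offsets 3–5.
Offset 4 falls in char 2's range; it's byte 2 of EF A9 A6 = 0xA9.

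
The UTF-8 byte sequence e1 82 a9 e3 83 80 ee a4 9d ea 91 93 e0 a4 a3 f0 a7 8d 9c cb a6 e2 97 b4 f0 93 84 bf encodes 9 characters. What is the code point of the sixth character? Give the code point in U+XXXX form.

Offset 0: leading byte 0xE1 = 11100001 → 3-byte char #1 = E1 82 A9.
Offset 3: leading byte 0xE3 = 11100011 → 3-byte char #2 = E3 83 80.
Offset 6: leading byte 0xEE = 11101110 → 3-byte char #3 = EE A4 9D.
Offset 9: leading byte 0xEA = 11101010 → 3-byte char #4 = EA 91 93.
Offset 12: leading byte 0xE0 = 11100000 → 3-byte char #5 = E0 A4 A3.
Offset 15: leading byte 0xF0 = 11110000 → 4-byte char #6 = F0 A7 8D 9C.
Leading byte 0xF0 = 11110000 matches 11110xxx → 4-byte sequence.
Byte 1: 0xF0 = 11110000, payload 000 (3 bits).
Byte 2: 0xA7 = 10100111 (10xxxxxx ✓), payload 100111.
Byte 3: 0x8D = 10001101 (10xxxxxx ✓), payload 001101.
Byte 4: 0x9C = 10011100 (10xxxxxx ✓), payload 011100.
Concatenate: 000100111001101011100 = 0x2735C (21 bits → U+2735C).

U+2735C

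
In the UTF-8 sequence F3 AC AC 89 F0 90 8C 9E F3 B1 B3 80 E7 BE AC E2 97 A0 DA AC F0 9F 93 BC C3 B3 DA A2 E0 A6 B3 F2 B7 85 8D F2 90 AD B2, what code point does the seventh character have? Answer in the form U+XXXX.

U+1F4FC

Offset 0: leading byte 0xF3 = 11110011 → 4-byte char #1 = F3 AC AC 89.
Offset 4: leading byte 0xF0 = 11110000 → 4-byte char #2 = F0 90 8C 9E.
Offset 8: leading byte 0xF3 = 11110011 → 4-byte char #3 = F3 B1 B3 80.
Offset 12: leading byte 0xE7 = 11100111 → 3-byte char #4 = E7 BE AC.
Offset 15: leading byte 0xE2 = 11100010 → 3-byte char #5 = E2 97 A0.
Offset 18: leading byte 0xDA = 11011010 → 2-byte char #6 = DA AC.
Offset 20: leading byte 0xF0 = 11110000 → 4-byte char #7 = F0 9F 93 BC.
Leading byte 0xF0 = 11110000 matches 11110xxx → 4-byte sequence.
Byte 1: 0xF0 = 11110000, payload 000 (3 bits).
Byte 2: 0x9F = 10011111 (10xxxxxx ✓), payload 011111.
Byte 3: 0x93 = 10010011 (10xxxxxx ✓), payload 010011.
Byte 4: 0xBC = 10111100 (10xxxxxx ✓), payload 111100.
Concatenate: 000011111010011111100 = 0x1F4FC (21 bits → U+1F4FC).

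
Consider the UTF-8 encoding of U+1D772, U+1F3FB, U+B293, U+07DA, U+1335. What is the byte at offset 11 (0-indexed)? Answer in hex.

0xDF

U+1D772 → 4-byte form F0 9D 9D B2 at offsets 0–3.
U+1F3FB → 4-byte form F0 9F 8F BB at offsets 4–7.
U+B293 → 3-byte form EB 8A 93 at offsets 8–10.
U+07DA → 2-byte form DF 9A at offsets 11–12.
Offset 11 falls in char 4's range; it's byte 1 of DF 9A = 0xDF.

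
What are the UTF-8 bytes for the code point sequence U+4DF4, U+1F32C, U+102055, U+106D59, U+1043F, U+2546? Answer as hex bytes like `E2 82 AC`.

U+4DF4: 3-byte form → E4 B7 B4.
U+1F32C: 4-byte form → F0 9F 8C AC.
U+102055: 4-byte form → F4 82 81 95.
U+106D59: 4-byte form → F4 86 B5 99.
U+1043F: 4-byte form → F0 90 90 BF.
U+2546: 3-byte form → E2 95 86.
Concatenated (22 bytes): E4 B7 B4 F0 9F 8C AC F4 82 81 95 F4 86 B5 99 F0 90 90 BF E2 95 86.

E4 B7 B4 F0 9F 8C AC F4 82 81 95 F4 86 B5 99 F0 90 90 BF E2 95 86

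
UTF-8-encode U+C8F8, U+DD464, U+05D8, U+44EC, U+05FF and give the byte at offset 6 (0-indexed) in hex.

U+C8F8 → 3-byte form EC A3 B8 at offsets 0–2.
U+DD464 → 4-byte form F3 9D 91 A4 at offsets 3–6.
Offset 6 falls in char 2's range; it's byte 4 of F3 9D 91 A4 = 0xA4.

0xA4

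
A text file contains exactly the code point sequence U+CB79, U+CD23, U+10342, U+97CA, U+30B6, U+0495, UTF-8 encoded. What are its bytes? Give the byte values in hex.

U+CB79: 3-byte form → EC AD B9.
U+CD23: 3-byte form → EC B4 A3.
U+10342: 4-byte form → F0 90 8D 82.
U+97CA: 3-byte form → E9 9F 8A.
U+30B6: 3-byte form → E3 82 B6.
U+0495: 2-byte form → D2 95.
Concatenated (18 bytes): EC AD B9 EC B4 A3 F0 90 8D 82 E9 9F 8A E3 82 B6 D2 95.

EC AD B9 EC B4 A3 F0 90 8D 82 E9 9F 8A E3 82 B6 D2 95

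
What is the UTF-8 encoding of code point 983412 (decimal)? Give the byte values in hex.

F3 B0 85 B4

U+F0174 = 0xF0174 = 983412 decimal. In range U+10000–U+10FFFF → 4-byte form: 11110xxx 10xxxxxx 10xxxxxx 10xxxxxx.
Binary (21 bits): 011110000000101110100.
Split 3+6+6+6: 011 | 110000 | 000101 | 110100.
Byte 1: 11110011 = 0xF3.
Byte 2: 10110000 = 0xB0.
Byte 3: 10000101 = 0x85.
Byte 4: 10110100 = 0xB4.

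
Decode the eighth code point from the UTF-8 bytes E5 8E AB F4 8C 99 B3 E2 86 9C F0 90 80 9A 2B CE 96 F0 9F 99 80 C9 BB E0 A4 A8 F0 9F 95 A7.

U+027B

Offset 0: leading byte 0xE5 = 11100101 → 3-byte char #1 = E5 8E AB.
Offset 3: leading byte 0xF4 = 11110100 → 4-byte char #2 = F4 8C 99 B3.
Offset 7: leading byte 0xE2 = 11100010 → 3-byte char #3 = E2 86 9C.
Offset 10: leading byte 0xF0 = 11110000 → 4-byte char #4 = F0 90 80 9A.
Offset 14: leading byte 0x2B = 00101011 → 1-byte char #5 = 2B.
Offset 15: leading byte 0xCE = 11001110 → 2-byte char #6 = CE 96.
Offset 17: leading byte 0xF0 = 11110000 → 4-byte char #7 = F0 9F 99 80.
Offset 21: leading byte 0xC9 = 11001001 → 2-byte char #8 = C9 BB.
Leading byte 0xC9 = 11001001 matches 110xxxxx → 2-byte sequence.
Byte 1: 0xC9 = 11001001, payload 01001 (5 bits).
Byte 2: 0xBB = 10111011 (10xxxxxx ✓), payload 111011.
Concatenate: 01001111011 = 0x27B (11 bits → U+027B).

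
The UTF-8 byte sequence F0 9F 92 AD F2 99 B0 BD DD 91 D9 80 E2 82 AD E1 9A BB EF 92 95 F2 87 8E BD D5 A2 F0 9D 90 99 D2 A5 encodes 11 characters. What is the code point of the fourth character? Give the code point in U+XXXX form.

Offset 0: leading byte 0xF0 = 11110000 → 4-byte char #1 = F0 9F 92 AD.
Offset 4: leading byte 0xF2 = 11110010 → 4-byte char #2 = F2 99 B0 BD.
Offset 8: leading byte 0xDD = 11011101 → 2-byte char #3 = DD 91.
Offset 10: leading byte 0xD9 = 11011001 → 2-byte char #4 = D9 80.
Leading byte 0xD9 = 11011001 matches 110xxxxx → 2-byte sequence.
Byte 1: 0xD9 = 11011001, payload 11001 (5 bits).
Byte 2: 0x80 = 10000000 (10xxxxxx ✓), payload 000000.
Concatenate: 11001000000 = 0x640 (11 bits → U+0640).

U+0640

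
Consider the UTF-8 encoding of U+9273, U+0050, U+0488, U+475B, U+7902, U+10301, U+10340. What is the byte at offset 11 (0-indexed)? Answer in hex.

U+9273 → 3-byte form E9 89 B3 at offsets 0–2.
U+0050 → 1-byte form 50 at offsets 3–3.
U+0488 → 2-byte form D2 88 at offsets 4–5.
U+475B → 3-byte form E4 9D 9B at offsets 6–8.
U+7902 → 3-byte form E7 A4 82 at offsets 9–11.
Offset 11 falls in char 5's range; it's byte 3 of E7 A4 82 = 0x82.

0x82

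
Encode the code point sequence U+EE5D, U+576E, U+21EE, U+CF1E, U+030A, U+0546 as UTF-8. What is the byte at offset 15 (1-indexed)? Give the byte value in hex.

0xD5

1-indexed offset 15 is 0-indexed offset 14.
U+EE5D → 3-byte form EE B9 9D at offsets 0–2.
U+576E → 3-byte form E5 9D AE at offsets 3–5.
U+21EE → 3-byte form E2 87 AE at offsets 6–8.
U+CF1E → 3-byte form EC BC 9E at offsets 9–11.
U+030A → 2-byte form CC 8A at offsets 12–13.
U+0546 → 2-byte form D5 86 at offsets 14–15.
Offset 14 falls in char 6's range; it's byte 1 of D5 86 = 0xD5.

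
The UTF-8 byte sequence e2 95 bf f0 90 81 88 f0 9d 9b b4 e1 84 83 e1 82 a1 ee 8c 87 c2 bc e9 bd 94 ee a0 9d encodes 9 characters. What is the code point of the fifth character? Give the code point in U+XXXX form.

Offset 0: leading byte 0xE2 = 11100010 → 3-byte char #1 = E2 95 BF.
Offset 3: leading byte 0xF0 = 11110000 → 4-byte char #2 = F0 90 81 88.
Offset 7: leading byte 0xF0 = 11110000 → 4-byte char #3 = F0 9D 9B B4.
Offset 11: leading byte 0xE1 = 11100001 → 3-byte char #4 = E1 84 83.
Offset 14: leading byte 0xE1 = 11100001 → 3-byte char #5 = E1 82 A1.
Leading byte 0xE1 = 11100001 matches 1110xxxx → 3-byte sequence.
Byte 1: 0xE1 = 11100001, payload 0001 (4 bits).
Byte 2: 0x82 = 10000010 (10xxxxxx ✓), payload 000010.
Byte 3: 0xA1 = 10100001 (10xxxxxx ✓), payload 100001.
Concatenate: 0001000010100001 = 0x10A1 (16 bits → U+10A1).

U+10A1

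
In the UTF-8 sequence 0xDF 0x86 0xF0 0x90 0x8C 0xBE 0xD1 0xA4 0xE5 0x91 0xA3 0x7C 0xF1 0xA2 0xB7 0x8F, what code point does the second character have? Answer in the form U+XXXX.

Offset 0: leading byte 0xDF = 11011111 → 2-byte char #1 = DF 86.
Offset 2: leading byte 0xF0 = 11110000 → 4-byte char #2 = F0 90 8C BE.
Leading byte 0xF0 = 11110000 matches 11110xxx → 4-byte sequence.
Byte 1: 0xF0 = 11110000, payload 000 (3 bits).
Byte 2: 0x90 = 10010000 (10xxxxxx ✓), payload 010000.
Byte 3: 0x8C = 10001100 (10xxxxxx ✓), payload 001100.
Byte 4: 0xBE = 10111110 (10xxxxxx ✓), payload 111110.
Concatenate: 000010000001100111110 = 0x1033E (21 bits → U+1033E).

U+1033E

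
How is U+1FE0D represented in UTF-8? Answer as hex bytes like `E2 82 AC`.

F0 9F B8 8D

U+1FE0D = 0x1FE0D = 130573 decimal. In range U+10000–U+10FFFF → 4-byte form: 11110xxx 10xxxxxx 10xxxxxx 10xxxxxx.
Binary (21 bits): 000011111111000001101.
Split 3+6+6+6: 000 | 011111 | 111000 | 001101.
Byte 1: 11110000 = 0xF0.
Byte 2: 10011111 = 0x9F.
Byte 3: 10111000 = 0xB8.
Byte 4: 10001101 = 0x8D.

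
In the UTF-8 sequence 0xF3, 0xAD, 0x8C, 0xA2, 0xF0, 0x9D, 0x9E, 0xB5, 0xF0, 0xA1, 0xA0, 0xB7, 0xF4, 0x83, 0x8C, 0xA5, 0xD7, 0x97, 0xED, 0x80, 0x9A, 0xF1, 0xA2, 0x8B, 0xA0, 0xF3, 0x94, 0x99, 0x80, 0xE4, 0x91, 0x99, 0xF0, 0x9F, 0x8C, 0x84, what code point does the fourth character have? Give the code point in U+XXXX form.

U+103325

Offset 0: leading byte 0xF3 = 11110011 → 4-byte char #1 = F3 AD 8C A2.
Offset 4: leading byte 0xF0 = 11110000 → 4-byte char #2 = F0 9D 9E B5.
Offset 8: leading byte 0xF0 = 11110000 → 4-byte char #3 = F0 A1 A0 B7.
Offset 12: leading byte 0xF4 = 11110100 → 4-byte char #4 = F4 83 8C A5.
Leading byte 0xF4 = 11110100 matches 11110xxx → 4-byte sequence.
Byte 1: 0xF4 = 11110100, payload 100 (3 bits).
Byte 2: 0x83 = 10000011 (10xxxxxx ✓), payload 000011.
Byte 3: 0x8C = 10001100 (10xxxxxx ✓), payload 001100.
Byte 4: 0xA5 = 10100101 (10xxxxxx ✓), payload 100101.
Concatenate: 100000011001100100101 = 0x103325 (21 bits → U+103325).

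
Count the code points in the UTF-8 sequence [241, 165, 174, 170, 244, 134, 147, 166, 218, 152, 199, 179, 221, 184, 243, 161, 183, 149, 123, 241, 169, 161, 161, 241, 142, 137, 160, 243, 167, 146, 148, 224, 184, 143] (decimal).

11

Byte at offset 0: 0xF1 = 11110001 → 4-byte char (#1). Advance 4.
Byte at offset 4: 0xF4 = 11110100 → 4-byte char (#2). Advance 4.
Byte at offset 8: 0xDA = 11011010 → 2-byte char (#3). Advance 2.
Byte at offset 10: 0xC7 = 11000111 → 2-byte char (#4). Advance 2.
Byte at offset 12: 0xDD = 11011101 → 2-byte char (#5). Advance 2.
Byte at offset 14: 0xF3 = 11110011 → 4-byte char (#6). Advance 4.
Byte at offset 18: 0x7B = 01111011 → 1-byte char (#7). Advance 1.
Byte at offset 19: 0xF1 = 11110001 → 4-byte char (#8). Advance 4.
Byte at offset 23: 0xF1 = 11110001 → 4-byte char (#9). Advance 4.
Byte at offset 27: 0xF3 = 11110011 → 4-byte char (#10). Advance 4.
Byte at offset 31: 0xE0 = 11100000 → 3-byte char (#11). Advance 3.
Reached end at offset 34 after 11 code points.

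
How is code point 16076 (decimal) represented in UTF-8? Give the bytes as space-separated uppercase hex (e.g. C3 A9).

U+3ECC = 0x3ECC = 16076 decimal. In range U+0800–U+FFFF → 3-byte form: 1110xxxx 10xxxxxx 10xxxxxx.
Binary (16 bits): 0011111011001100.
Split 4+6+6: 0011 | 111011 | 001100.
Byte 1: 11100011 = 0xE3.
Byte 2: 10111011 = 0xBB.
Byte 3: 10001100 = 0x8C.

E3 BB 8C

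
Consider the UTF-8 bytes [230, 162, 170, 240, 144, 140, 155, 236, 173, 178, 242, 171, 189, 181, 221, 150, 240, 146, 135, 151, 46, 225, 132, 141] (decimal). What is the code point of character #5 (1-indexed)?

Offset 0: leading byte 0xE6 = 11100110 → 3-byte char #1 = E6 A2 AA.
Offset 3: leading byte 0xF0 = 11110000 → 4-byte char #2 = F0 90 8C 9B.
Offset 7: leading byte 0xEC = 11101100 → 3-byte char #3 = EC AD B2.
Offset 10: leading byte 0xF2 = 11110010 → 4-byte char #4 = F2 AB BD B5.
Offset 14: leading byte 0xDD = 11011101 → 2-byte char #5 = DD 96.
Leading byte 0xDD = 11011101 matches 110xxxxx → 2-byte sequence.
Byte 1: 0xDD = 11011101, payload 11101 (5 bits).
Byte 2: 0x96 = 10010110 (10xxxxxx ✓), payload 010110.
Concatenate: 11101010110 = 0x756 (11 bits → U+0756).

U+0756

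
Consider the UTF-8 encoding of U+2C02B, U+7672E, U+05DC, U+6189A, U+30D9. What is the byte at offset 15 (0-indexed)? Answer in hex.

U+2C02B → 4-byte form F0 AC 80 AB at offsets 0–3.
U+7672E → 4-byte form F1 B6 9C AE at offsets 4–7.
U+05DC → 2-byte form D7 9C at offsets 8–9.
U+6189A → 4-byte form F1 A1 A2 9A at offsets 10–13.
U+30D9 → 3-byte form E3 83 99 at offsets 14–16.
Offset 15 falls in char 5's range; it's byte 2 of E3 83 99 = 0x83.

0x83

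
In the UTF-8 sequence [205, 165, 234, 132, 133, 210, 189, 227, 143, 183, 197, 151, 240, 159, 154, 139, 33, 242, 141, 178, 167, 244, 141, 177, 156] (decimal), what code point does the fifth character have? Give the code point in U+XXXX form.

U+0157

Offset 0: leading byte 0xCD = 11001101 → 2-byte char #1 = CD A5.
Offset 2: leading byte 0xEA = 11101010 → 3-byte char #2 = EA 84 85.
Offset 5: leading byte 0xD2 = 11010010 → 2-byte char #3 = D2 BD.
Offset 7: leading byte 0xE3 = 11100011 → 3-byte char #4 = E3 8F B7.
Offset 10: leading byte 0xC5 = 11000101 → 2-byte char #5 = C5 97.
Leading byte 0xC5 = 11000101 matches 110xxxxx → 2-byte sequence.
Byte 1: 0xC5 = 11000101, payload 00101 (5 bits).
Byte 2: 0x97 = 10010111 (10xxxxxx ✓), payload 010111.
Concatenate: 00101010111 = 0x157 (11 bits → U+0157).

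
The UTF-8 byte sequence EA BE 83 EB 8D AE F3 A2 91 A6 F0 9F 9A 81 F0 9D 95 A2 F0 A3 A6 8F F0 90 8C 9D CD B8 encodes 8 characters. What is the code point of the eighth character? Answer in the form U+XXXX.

U+0378

Offset 0: leading byte 0xEA = 11101010 → 3-byte char #1 = EA BE 83.
Offset 3: leading byte 0xEB = 11101011 → 3-byte char #2 = EB 8D AE.
Offset 6: leading byte 0xF3 = 11110011 → 4-byte char #3 = F3 A2 91 A6.
Offset 10: leading byte 0xF0 = 11110000 → 4-byte char #4 = F0 9F 9A 81.
Offset 14: leading byte 0xF0 = 11110000 → 4-byte char #5 = F0 9D 95 A2.
Offset 18: leading byte 0xF0 = 11110000 → 4-byte char #6 = F0 A3 A6 8F.
Offset 22: leading byte 0xF0 = 11110000 → 4-byte char #7 = F0 90 8C 9D.
Offset 26: leading byte 0xCD = 11001101 → 2-byte char #8 = CD B8.
Leading byte 0xCD = 11001101 matches 110xxxxx → 2-byte sequence.
Byte 1: 0xCD = 11001101, payload 01101 (5 bits).
Byte 2: 0xB8 = 10111000 (10xxxxxx ✓), payload 111000.
Concatenate: 01101111000 = 0x378 (11 bits → U+0378).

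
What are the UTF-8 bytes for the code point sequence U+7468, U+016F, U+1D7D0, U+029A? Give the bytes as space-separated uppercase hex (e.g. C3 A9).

E7 91 A8 C5 AF F0 9D 9F 90 CA 9A

U+7468: 3-byte form → E7 91 A8.
U+016F: 2-byte form → C5 AF.
U+1D7D0: 4-byte form → F0 9D 9F 90.
U+029A: 2-byte form → CA 9A.
Concatenated (11 bytes): E7 91 A8 C5 AF F0 9D 9F 90 CA 9A.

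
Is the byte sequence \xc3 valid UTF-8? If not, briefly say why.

Leading byte 0xC3 = 11000011 → 2-byte form, but only 1 byte is present.

invalid (sequence truncated)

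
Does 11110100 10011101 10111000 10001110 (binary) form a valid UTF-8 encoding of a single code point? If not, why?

invalid (encodes a value above U+10FFFF)

Leading byte 0xF4 = 11110100 → 4-byte form.
Payload = 0x11DE0E, which exceeds U+10FFFF, the maximum Unicode code point. (Leading bytes F5–FF, or F4 followed by ≥ 0x90, are invalid.)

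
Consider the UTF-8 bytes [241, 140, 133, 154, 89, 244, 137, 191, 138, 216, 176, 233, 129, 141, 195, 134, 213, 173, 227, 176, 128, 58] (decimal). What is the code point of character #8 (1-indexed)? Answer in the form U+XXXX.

Offset 0: leading byte 0xF1 = 11110001 → 4-byte char #1 = F1 8C 85 9A.
Offset 4: leading byte 0x59 = 01011001 → 1-byte char #2 = 59.
Offset 5: leading byte 0xF4 = 11110100 → 4-byte char #3 = F4 89 BF 8A.
Offset 9: leading byte 0xD8 = 11011000 → 2-byte char #4 = D8 B0.
Offset 11: leading byte 0xE9 = 11101001 → 3-byte char #5 = E9 81 8D.
Offset 14: leading byte 0xC3 = 11000011 → 2-byte char #6 = C3 86.
Offset 16: leading byte 0xD5 = 11010101 → 2-byte char #7 = D5 AD.
Offset 18: leading byte 0xE3 = 11100011 → 3-byte char #8 = E3 B0 80.
Leading byte 0xE3 = 11100011 matches 1110xxxx → 3-byte sequence.
Byte 1: 0xE3 = 11100011, payload 0011 (4 bits).
Byte 2: 0xB0 = 10110000 (10xxxxxx ✓), payload 110000.
Byte 3: 0x80 = 10000000 (10xxxxxx ✓), payload 000000.
Concatenate: 0011110000000000 = 0x3C00 (16 bits → U+3C00).

U+3C00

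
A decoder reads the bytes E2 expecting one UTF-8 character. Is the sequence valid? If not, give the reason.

invalid (sequence truncated)

Leading byte 0xE2 = 11100010 → 3-byte form, but only 1 byte is present.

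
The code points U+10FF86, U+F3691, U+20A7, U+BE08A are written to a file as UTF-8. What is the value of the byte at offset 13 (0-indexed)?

U+10FF86 → 4-byte form F4 8F BE 86 at offsets 0–3.
U+F3691 → 4-byte form F3 B3 9A 91 at offsets 4–7.
U+20A7 → 3-byte form E2 82 A7 at offsets 8–10.
U+BE08A → 4-byte form F2 BE 82 8A at offsets 11–14.
Offset 13 falls in char 4's range; it's byte 3 of F2 BE 82 8A = 0x82.

0x82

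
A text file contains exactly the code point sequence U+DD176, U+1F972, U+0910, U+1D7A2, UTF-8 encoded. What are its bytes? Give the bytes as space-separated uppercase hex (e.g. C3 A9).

U+DD176: 4-byte form → F3 9D 85 B6.
U+1F972: 4-byte form → F0 9F A5 B2.
U+0910: 3-byte form → E0 A4 90.
U+1D7A2: 4-byte form → F0 9D 9E A2.
Concatenated (15 bytes): F3 9D 85 B6 F0 9F A5 B2 E0 A4 90 F0 9D 9E A2.

F3 9D 85 B6 F0 9F A5 B2 E0 A4 90 F0 9D 9E A2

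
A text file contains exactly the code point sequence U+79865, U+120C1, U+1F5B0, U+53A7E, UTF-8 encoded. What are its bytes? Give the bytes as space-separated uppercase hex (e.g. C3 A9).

F1 B9 A1 A5 F0 92 83 81 F0 9F 96 B0 F1 93 A9 BE

U+79865: 4-byte form → F1 B9 A1 A5.
U+120C1: 4-byte form → F0 92 83 81.
U+1F5B0: 4-byte form → F0 9F 96 B0.
U+53A7E: 4-byte form → F1 93 A9 BE.
Concatenated (16 bytes): F1 B9 A1 A5 F0 92 83 81 F0 9F 96 B0 F1 93 A9 BE.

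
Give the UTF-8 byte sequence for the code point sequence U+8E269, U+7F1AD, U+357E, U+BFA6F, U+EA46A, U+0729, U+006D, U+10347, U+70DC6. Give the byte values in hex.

F2 8E 89 A9 F1 BF 86 AD E3 95 BE F2 BF A9 AF F3 AA 91 AA DC A9 6D F0 90 8D 87 F1 B0 B7 86

U+8E269: 4-byte form → F2 8E 89 A9.
U+7F1AD: 4-byte form → F1 BF 86 AD.
U+357E: 3-byte form → E3 95 BE.
U+BFA6F: 4-byte form → F2 BF A9 AF.
U+EA46A: 4-byte form → F3 AA 91 AA.
U+0729: 2-byte form → DC A9.
U+006D: 1-byte form → 6D.
U+10347: 4-byte form → F0 90 8D 87.
U+70DC6: 4-byte form → F1 B0 B7 86.
Concatenated (30 bytes): F2 8E 89 A9 F1 BF 86 AD E3 95 BE F2 BF A9 AF F3 AA 91 AA DC A9 6D F0 90 8D 87 F1 B0 B7 86.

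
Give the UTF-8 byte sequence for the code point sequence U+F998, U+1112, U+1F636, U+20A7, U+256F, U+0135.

EF A6 98 E1 84 92 F0 9F 98 B6 E2 82 A7 E2 95 AF C4 B5

U+F998: 3-byte form → EF A6 98.
U+1112: 3-byte form → E1 84 92.
U+1F636: 4-byte form → F0 9F 98 B6.
U+20A7: 3-byte form → E2 82 A7.
U+256F: 3-byte form → E2 95 AF.
U+0135: 2-byte form → C4 B5.
Concatenated (18 bytes): EF A6 98 E1 84 92 F0 9F 98 B6 E2 82 A7 E2 95 AF C4 B5.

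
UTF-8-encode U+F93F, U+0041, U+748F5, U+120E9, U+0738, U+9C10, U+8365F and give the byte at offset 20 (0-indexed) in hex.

U+F93F → 3-byte form EF A4 BF at offsets 0–2.
U+0041 → 1-byte form 41 at offsets 3–3.
U+748F5 → 4-byte form F1 B4 A3 B5 at offsets 4–7.
U+120E9 → 4-byte form F0 92 83 A9 at offsets 8–11.
U+0738 → 2-byte form DC B8 at offsets 12–13.
U+9C10 → 3-byte form E9 B0 90 at offsets 14–16.
U+8365F → 4-byte form F2 83 99 9F at offsets 17–20.
Offset 20 falls in char 7's range; it's byte 4 of F2 83 99 9F = 0x9F.

0x9F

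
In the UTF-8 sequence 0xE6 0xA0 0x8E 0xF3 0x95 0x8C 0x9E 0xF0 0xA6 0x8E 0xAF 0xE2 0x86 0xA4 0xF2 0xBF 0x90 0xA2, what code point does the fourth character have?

Offset 0: leading byte 0xE6 = 11100110 → 3-byte char #1 = E6 A0 8E.
Offset 3: leading byte 0xF3 = 11110011 → 4-byte char #2 = F3 95 8C 9E.
Offset 7: leading byte 0xF0 = 11110000 → 4-byte char #3 = F0 A6 8E AF.
Offset 11: leading byte 0xE2 = 11100010 → 3-byte char #4 = E2 86 A4.
Leading byte 0xE2 = 11100010 matches 1110xxxx → 3-byte sequence.
Byte 1: 0xE2 = 11100010, payload 0010 (4 bits).
Byte 2: 0x86 = 10000110 (10xxxxxx ✓), payload 000110.
Byte 3: 0xA4 = 10100100 (10xxxxxx ✓), payload 100100.
Concatenate: 0010000110100100 = 0x21A4 (16 bits → U+21A4).

U+21A4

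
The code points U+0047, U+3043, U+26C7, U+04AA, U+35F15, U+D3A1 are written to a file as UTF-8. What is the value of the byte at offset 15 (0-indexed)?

U+0047 → 1-byte form 47 at offsets 0–0.
U+3043 → 3-byte form E3 81 83 at offsets 1–3.
U+26C7 → 3-byte form E2 9B 87 at offsets 4–6.
U+04AA → 2-byte form D2 AA at offsets 7–8.
U+35F15 → 4-byte form F0 B5 BC 95 at offsets 9–12.
U+D3A1 → 3-byte form ED 8E A1 at offsets 13–15.
Offset 15 falls in char 6's range; it's byte 3 of ED 8E A1 = 0xA1.

0xA1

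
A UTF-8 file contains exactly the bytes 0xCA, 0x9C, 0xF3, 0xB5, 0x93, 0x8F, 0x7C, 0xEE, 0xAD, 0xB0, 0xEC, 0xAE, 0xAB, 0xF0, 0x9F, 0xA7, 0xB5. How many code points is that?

6

Byte at offset 0: 0xCA = 11001010 → 2-byte char (#1). Advance 2.
Byte at offset 2: 0xF3 = 11110011 → 4-byte char (#2). Advance 4.
Byte at offset 6: 0x7C = 01111100 → 1-byte char (#3). Advance 1.
Byte at offset 7: 0xEE = 11101110 → 3-byte char (#4). Advance 3.
Byte at offset 10: 0xEC = 11101100 → 3-byte char (#5). Advance 3.
Byte at offset 13: 0xF0 = 11110000 → 4-byte char (#6). Advance 4.
Reached end at offset 17 after 6 code points.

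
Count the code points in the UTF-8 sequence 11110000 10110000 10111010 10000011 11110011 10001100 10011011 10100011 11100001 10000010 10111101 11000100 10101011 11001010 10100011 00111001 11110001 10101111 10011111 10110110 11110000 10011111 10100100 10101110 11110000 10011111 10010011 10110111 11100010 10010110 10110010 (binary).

Byte at offset 0: 0xF0 = 11110000 → 4-byte char (#1). Advance 4.
Byte at offset 4: 0xF3 = 11110011 → 4-byte char (#2). Advance 4.
Byte at offset 8: 0xE1 = 11100001 → 3-byte char (#3). Advance 3.
Byte at offset 11: 0xC4 = 11000100 → 2-byte char (#4). Advance 2.
Byte at offset 13: 0xCA = 11001010 → 2-byte char (#5). Advance 2.
Byte at offset 15: 0x39 = 00111001 → 1-byte char (#6). Advance 1.
Byte at offset 16: 0xF1 = 11110001 → 4-byte char (#7). Advance 4.
Byte at offset 20: 0xF0 = 11110000 → 4-byte char (#8). Advance 4.
Byte at offset 24: 0xF0 = 11110000 → 4-byte char (#9). Advance 4.
Byte at offset 28: 0xE2 = 11100010 → 3-byte char (#10). Advance 3.
Reached end at offset 31 after 10 code points.

10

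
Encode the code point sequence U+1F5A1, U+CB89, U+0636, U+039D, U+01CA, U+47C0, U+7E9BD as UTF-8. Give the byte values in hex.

F0 9F 96 A1 EC AE 89 D8 B6 CE 9D C7 8A E4 9F 80 F1 BE A6 BD

U+1F5A1: 4-byte form → F0 9F 96 A1.
U+CB89: 3-byte form → EC AE 89.
U+0636: 2-byte form → D8 B6.
U+039D: 2-byte form → CE 9D.
U+01CA: 2-byte form → C7 8A.
U+47C0: 3-byte form → E4 9F 80.
U+7E9BD: 4-byte form → F1 BE A6 BD.
Concatenated (20 bytes): F0 9F 96 A1 EC AE 89 D8 B6 CE 9D C7 8A E4 9F 80 F1 BE A6 BD.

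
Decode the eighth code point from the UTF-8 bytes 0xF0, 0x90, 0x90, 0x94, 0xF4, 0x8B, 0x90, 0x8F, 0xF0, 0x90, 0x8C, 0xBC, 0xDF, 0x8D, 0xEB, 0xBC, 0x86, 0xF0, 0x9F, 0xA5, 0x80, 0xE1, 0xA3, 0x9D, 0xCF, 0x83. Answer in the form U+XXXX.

Offset 0: leading byte 0xF0 = 11110000 → 4-byte char #1 = F0 90 90 94.
Offset 4: leading byte 0xF4 = 11110100 → 4-byte char #2 = F4 8B 90 8F.
Offset 8: leading byte 0xF0 = 11110000 → 4-byte char #3 = F0 90 8C BC.
Offset 12: leading byte 0xDF = 11011111 → 2-byte char #4 = DF 8D.
Offset 14: leading byte 0xEB = 11101011 → 3-byte char #5 = EB BC 86.
Offset 17: leading byte 0xF0 = 11110000 → 4-byte char #6 = F0 9F A5 80.
Offset 21: leading byte 0xE1 = 11100001 → 3-byte char #7 = E1 A3 9D.
Offset 24: leading byte 0xCF = 11001111 → 2-byte char #8 = CF 83.
Leading byte 0xCF = 11001111 matches 110xxxxx → 2-byte sequence.
Byte 1: 0xCF = 11001111, payload 01111 (5 bits).
Byte 2: 0x83 = 10000011 (10xxxxxx ✓), payload 000011.
Concatenate: 01111000011 = 0x3C3 (11 bits → U+03C3).

U+03C3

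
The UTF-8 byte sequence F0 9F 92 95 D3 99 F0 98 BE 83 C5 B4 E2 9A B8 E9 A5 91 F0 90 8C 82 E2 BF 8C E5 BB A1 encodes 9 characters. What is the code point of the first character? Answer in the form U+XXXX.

U+1F495

Offset 0: leading byte 0xF0 = 11110000 → 4-byte char #1 = F0 9F 92 95.
Leading byte 0xF0 = 11110000 matches 11110xxx → 4-byte sequence.
Byte 1: 0xF0 = 11110000, payload 000 (3 bits).
Byte 2: 0x9F = 10011111 (10xxxxxx ✓), payload 011111.
Byte 3: 0x92 = 10010010 (10xxxxxx ✓), payload 010010.
Byte 4: 0x95 = 10010101 (10xxxxxx ✓), payload 010101.
Concatenate: 000011111010010010101 = 0x1F495 (21 bits → U+1F495).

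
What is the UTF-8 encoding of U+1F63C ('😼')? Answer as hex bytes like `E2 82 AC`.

F0 9F 98 BC

U+1F63C = 0x1F63C = 128572 decimal. In range U+10000–U+10FFFF → 4-byte form: 11110xxx 10xxxxxx 10xxxxxx 10xxxxxx.
Binary (21 bits): 000011111011000111100.
Split 3+6+6+6: 000 | 011111 | 011000 | 111100.
Byte 1: 11110000 = 0xF0.
Byte 2: 10011111 = 0x9F.
Byte 3: 10011000 = 0x98.
Byte 4: 10111100 = 0xBC.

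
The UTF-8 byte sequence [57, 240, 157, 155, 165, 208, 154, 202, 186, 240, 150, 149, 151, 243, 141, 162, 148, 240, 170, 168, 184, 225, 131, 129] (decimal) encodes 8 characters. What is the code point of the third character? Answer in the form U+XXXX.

U+041A

Offset 0: leading byte 0x39 = 00111001 → 1-byte char #1 = 39.
Offset 1: leading byte 0xF0 = 11110000 → 4-byte char #2 = F0 9D 9B A5.
Offset 5: leading byte 0xD0 = 11010000 → 2-byte char #3 = D0 9A.
Leading byte 0xD0 = 11010000 matches 110xxxxx → 2-byte sequence.
Byte 1: 0xD0 = 11010000, payload 10000 (5 bits).
Byte 2: 0x9A = 10011010 (10xxxxxx ✓), payload 011010.
Concatenate: 10000011010 = 0x41A (11 bits → U+041A).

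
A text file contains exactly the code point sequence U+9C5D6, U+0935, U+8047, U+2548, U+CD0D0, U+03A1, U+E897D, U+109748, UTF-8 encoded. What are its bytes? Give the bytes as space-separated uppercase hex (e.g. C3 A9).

U+9C5D6: 4-byte form → F2 9C 97 96.
U+0935: 3-byte form → E0 A4 B5.
U+8047: 3-byte form → E8 81 87.
U+2548: 3-byte form → E2 95 88.
U+CD0D0: 4-byte form → F3 8D 83 90.
U+03A1: 2-byte form → CE A1.
U+E897D: 4-byte form → F3 A8 A5 BD.
U+109748: 4-byte form → F4 89 9D 88.
Concatenated (27 bytes): F2 9C 97 96 E0 A4 B5 E8 81 87 E2 95 88 F3 8D 83 90 CE A1 F3 A8 A5 BD F4 89 9D 88.

F2 9C 97 96 E0 A4 B5 E8 81 87 E2 95 88 F3 8D 83 90 CE A1 F3 A8 A5 BD F4 89 9D 88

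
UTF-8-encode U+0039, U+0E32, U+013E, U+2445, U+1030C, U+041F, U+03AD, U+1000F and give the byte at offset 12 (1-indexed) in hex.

1-indexed offset 12 is 0-indexed offset 11.
U+0039 → 1-byte form 39 at offsets 0–0.
U+0E32 → 3-byte form E0 B8 B2 at offsets 1–3.
U+013E → 2-byte form C4 BE at offsets 4–5.
U+2445 → 3-byte form E2 91 85 at offsets 6–8.
U+1030C → 4-byte form F0 90 8C 8C at offsets 9–12.
Offset 11 falls in char 5's range; it's byte 3 of F0 90 8C 8C = 0x8C.

0x8C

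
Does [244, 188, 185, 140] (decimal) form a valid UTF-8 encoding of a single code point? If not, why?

invalid (encodes a value above U+10FFFF)

Leading byte 0xF4 = 11110100 → 4-byte form.
Payload = 0x13CE4C, which exceeds U+10FFFF, the maximum Unicode code point. (Leading bytes F5–FF, or F4 followed by ≥ 0x90, are invalid.)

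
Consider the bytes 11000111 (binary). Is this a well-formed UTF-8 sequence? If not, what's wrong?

invalid (sequence truncated)

Leading byte 0xC7 = 11000111 → 2-byte form, but only 1 byte is present.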